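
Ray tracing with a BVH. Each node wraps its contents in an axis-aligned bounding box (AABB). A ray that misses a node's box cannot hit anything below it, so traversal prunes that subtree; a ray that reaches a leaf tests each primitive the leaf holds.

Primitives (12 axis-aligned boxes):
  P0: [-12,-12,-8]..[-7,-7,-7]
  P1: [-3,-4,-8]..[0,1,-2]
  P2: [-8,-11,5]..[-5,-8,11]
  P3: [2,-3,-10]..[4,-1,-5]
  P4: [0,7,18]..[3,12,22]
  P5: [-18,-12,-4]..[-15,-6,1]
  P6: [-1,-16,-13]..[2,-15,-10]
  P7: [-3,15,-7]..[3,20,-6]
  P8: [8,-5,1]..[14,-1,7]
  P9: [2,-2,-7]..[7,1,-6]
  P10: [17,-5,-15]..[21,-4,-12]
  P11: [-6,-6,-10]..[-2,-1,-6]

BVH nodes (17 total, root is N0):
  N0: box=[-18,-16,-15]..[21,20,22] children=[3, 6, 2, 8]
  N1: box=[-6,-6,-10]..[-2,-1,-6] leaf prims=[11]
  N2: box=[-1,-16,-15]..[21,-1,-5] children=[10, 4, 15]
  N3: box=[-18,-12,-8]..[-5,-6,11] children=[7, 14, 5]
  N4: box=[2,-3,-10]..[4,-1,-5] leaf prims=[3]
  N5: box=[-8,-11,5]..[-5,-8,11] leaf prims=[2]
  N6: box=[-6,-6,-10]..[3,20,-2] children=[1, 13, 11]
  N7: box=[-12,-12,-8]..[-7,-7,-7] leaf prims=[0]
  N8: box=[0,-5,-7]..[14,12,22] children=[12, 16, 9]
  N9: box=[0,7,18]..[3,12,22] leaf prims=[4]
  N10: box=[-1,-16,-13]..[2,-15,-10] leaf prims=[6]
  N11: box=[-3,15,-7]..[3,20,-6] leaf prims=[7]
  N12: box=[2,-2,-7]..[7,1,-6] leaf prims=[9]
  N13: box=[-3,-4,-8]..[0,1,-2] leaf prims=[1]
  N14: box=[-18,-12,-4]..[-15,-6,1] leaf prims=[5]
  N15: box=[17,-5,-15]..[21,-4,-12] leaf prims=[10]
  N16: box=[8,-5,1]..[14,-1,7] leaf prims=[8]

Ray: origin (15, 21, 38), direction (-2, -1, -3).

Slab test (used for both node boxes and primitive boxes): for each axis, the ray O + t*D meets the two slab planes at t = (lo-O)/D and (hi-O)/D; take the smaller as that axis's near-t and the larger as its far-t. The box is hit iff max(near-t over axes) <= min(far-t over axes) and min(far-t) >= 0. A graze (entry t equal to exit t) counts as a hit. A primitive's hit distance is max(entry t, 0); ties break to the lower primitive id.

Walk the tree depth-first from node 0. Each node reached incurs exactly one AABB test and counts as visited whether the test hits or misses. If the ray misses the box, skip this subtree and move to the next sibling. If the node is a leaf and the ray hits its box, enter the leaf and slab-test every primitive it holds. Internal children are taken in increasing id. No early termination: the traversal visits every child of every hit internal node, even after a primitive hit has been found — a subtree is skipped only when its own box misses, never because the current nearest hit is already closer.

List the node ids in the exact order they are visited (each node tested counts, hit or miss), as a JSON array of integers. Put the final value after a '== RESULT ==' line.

Walk:
N0 x:[-3,33/2] y:[1,37] z:[16/3,53/3] -> hit [16/3,33/2], descend [2, 3, 6, 8]
  N2 x:[-3,8] y:[22,37] z:[43/3,53/3] -> miss, prune
  N3 x:[10,33/2] y:[27,33] z:[9,46/3] -> miss, prune
  N6 x:[6,21/2] y:[1,27] z:[40/3,16] -> miss, prune
  N8 x:[1/2,15/2] y:[9,26] z:[16/3,15] -> miss, prune

Summary -> nodes [0, 2, 3, 6, 8]; box-tests=5; leaf-entries=0; first=miss

== RESULT ==
[0, 2, 3, 6, 8]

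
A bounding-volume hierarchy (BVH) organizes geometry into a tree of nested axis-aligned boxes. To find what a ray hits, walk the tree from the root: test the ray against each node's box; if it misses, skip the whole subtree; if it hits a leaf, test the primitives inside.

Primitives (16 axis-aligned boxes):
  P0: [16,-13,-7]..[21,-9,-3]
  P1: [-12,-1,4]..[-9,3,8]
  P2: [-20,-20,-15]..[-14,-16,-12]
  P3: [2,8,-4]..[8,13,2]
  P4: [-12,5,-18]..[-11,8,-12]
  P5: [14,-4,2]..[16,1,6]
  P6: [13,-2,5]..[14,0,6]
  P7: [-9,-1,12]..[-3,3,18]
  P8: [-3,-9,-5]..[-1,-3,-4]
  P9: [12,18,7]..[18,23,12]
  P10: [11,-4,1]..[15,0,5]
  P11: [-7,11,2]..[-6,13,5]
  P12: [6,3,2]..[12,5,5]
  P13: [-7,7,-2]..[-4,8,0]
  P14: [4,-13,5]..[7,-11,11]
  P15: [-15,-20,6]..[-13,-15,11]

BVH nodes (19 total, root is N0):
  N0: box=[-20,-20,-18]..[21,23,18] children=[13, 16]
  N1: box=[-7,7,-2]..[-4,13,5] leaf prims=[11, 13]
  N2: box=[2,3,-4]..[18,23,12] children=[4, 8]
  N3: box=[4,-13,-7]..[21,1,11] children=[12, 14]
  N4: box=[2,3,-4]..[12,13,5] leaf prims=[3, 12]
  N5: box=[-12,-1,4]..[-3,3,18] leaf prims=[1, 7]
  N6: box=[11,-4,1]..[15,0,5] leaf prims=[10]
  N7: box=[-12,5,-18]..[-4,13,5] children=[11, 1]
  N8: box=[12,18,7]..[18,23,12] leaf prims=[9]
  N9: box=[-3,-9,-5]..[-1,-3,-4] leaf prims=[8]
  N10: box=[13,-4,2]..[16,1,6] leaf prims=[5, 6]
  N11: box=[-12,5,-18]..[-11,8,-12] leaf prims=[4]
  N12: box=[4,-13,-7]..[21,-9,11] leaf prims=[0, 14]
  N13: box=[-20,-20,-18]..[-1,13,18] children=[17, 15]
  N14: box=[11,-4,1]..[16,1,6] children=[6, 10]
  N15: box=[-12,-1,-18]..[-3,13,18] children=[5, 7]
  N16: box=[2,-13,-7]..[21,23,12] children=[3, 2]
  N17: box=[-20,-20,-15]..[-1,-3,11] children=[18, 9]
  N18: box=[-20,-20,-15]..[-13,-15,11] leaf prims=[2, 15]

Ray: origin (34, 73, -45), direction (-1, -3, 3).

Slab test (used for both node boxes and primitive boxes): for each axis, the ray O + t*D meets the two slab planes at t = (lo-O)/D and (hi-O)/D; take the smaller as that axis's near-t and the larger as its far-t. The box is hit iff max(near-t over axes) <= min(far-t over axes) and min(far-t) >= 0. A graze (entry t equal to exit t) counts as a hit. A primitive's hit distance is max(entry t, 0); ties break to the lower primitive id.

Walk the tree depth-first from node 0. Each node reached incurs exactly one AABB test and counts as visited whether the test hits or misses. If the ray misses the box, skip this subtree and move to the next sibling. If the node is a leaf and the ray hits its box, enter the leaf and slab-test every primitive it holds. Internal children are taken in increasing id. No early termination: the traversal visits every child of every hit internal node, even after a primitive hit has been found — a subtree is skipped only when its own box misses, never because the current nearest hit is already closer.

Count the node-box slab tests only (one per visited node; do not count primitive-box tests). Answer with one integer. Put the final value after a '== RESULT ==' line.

Trace the traversal:
N0 x:[13,54] y:[50/3,31] z:[9,21] -> hit [50/3,21], descend [13, 16]
  N13 x:[35,54] y:[20,31] z:[9,21] -> miss, prune
  N16 x:[13,32] y:[50/3,86/3] z:[38/3,19] -> hit [50/3,19], descend [2, 3]
    N2 x:[16,32] y:[50/3,70/3] z:[41/3,19] -> hit [50/3,19], descend [4, 8]
      N4 x:[22,32] y:[20,70/3] z:[41/3,50/3] -> miss, prune
      N8 x:[16,22] y:[50/3,55/3] z:[52/3,19] -> hit [52/3,55/3] leaf, test {P9@t=52/3}
    N3 x:[13,30] y:[24,86/3] z:[38/3,56/3] -> miss, prune

Summary -> nodes [0, 13, 16, 2, 4, 8, 3]; box-tests=7; leaf-entries=1; first=P9

== RESULT ==
7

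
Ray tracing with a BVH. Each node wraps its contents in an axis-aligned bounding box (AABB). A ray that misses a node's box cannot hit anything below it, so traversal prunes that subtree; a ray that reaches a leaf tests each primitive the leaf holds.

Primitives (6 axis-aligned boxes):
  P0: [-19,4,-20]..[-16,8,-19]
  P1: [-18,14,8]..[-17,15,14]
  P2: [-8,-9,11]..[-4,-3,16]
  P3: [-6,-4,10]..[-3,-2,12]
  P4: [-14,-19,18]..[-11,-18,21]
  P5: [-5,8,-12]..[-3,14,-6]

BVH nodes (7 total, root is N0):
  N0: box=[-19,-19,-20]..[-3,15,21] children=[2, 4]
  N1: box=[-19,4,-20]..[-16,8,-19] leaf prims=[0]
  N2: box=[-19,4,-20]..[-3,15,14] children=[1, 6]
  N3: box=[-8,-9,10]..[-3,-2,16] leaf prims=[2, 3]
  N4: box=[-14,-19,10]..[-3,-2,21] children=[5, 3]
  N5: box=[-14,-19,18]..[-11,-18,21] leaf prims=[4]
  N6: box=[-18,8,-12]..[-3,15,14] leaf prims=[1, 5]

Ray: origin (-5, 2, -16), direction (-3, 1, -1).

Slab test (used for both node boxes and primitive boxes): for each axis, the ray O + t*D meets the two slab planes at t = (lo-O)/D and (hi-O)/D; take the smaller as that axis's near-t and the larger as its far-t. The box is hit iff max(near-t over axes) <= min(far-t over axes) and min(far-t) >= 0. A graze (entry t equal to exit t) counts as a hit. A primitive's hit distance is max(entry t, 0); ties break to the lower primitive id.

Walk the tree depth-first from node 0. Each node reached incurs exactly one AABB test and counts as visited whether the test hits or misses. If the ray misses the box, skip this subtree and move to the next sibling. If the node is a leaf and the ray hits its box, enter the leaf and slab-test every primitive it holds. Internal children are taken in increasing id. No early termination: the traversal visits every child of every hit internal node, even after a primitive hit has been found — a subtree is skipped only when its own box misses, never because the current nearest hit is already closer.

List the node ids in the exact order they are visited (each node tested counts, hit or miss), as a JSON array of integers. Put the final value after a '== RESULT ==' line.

Trace the traversal:
N0 x:[-2/3,14/3] y:[-21,13] z:[-37,4] -> hit [-2/3,4], descend [2, 4]
  N2 x:[-2/3,14/3] y:[2,13] z:[-30,4] -> hit [2,4], descend [1, 6]
    N1 x:[11/3,14/3] y:[2,6] z:[3,4] -> hit [11/3,4] leaf, test {P0@t=11/3}
    N6 x:[-2/3,13/3] y:[6,13] z:[-30,-4] -> miss, prune
  N4 x:[-2/3,3] y:[-21,-4] z:[-37,-26] -> miss, prune

Summary -> nodes [0, 2, 1, 6, 4]; box-tests=5; leaf-entries=1; first=P0

== RESULT ==
[0, 2, 1, 6, 4]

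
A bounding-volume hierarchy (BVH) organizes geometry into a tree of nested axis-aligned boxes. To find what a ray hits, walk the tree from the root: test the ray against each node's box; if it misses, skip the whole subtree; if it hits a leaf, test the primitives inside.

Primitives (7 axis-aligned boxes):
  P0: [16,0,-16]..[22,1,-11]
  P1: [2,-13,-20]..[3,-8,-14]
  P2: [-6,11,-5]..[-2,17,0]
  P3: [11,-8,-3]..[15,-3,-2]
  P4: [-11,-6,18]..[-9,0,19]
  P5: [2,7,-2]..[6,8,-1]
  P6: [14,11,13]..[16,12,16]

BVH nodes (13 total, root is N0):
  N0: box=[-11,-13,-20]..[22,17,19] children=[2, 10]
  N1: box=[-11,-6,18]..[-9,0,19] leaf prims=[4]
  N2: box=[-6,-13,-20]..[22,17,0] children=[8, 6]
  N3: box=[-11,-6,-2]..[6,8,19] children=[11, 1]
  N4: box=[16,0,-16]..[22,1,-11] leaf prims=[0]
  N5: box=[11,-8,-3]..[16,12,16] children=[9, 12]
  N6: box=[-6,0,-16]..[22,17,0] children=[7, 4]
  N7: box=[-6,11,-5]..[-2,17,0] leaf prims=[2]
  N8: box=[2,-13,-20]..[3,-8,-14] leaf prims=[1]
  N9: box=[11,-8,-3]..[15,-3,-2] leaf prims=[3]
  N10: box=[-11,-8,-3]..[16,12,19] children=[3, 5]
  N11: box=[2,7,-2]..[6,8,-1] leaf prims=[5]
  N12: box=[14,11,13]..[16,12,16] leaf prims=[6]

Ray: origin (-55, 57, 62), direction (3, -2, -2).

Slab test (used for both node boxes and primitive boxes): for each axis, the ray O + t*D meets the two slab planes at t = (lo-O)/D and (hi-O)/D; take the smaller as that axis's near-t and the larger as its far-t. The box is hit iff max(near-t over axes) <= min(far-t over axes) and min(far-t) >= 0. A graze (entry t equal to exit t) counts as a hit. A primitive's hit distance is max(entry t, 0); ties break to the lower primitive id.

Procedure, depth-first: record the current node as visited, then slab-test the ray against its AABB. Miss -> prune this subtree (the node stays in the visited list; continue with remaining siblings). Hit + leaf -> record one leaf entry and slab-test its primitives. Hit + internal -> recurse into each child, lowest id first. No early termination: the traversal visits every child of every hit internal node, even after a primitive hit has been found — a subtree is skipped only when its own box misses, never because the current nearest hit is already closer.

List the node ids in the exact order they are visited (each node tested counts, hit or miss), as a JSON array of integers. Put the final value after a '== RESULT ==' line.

Walk:
N0 x:[44/3,77/3] y:[20,35] z:[43/2,41] -> hit [43/2,77/3], descend [2, 10]
  N2 x:[49/3,77/3] y:[20,35] z:[31,41] -> miss, prune
  N10 x:[44/3,71/3] y:[45/2,65/2] z:[43/2,65/2] -> hit [45/2,71/3], descend [3, 5]
    N3 x:[44/3,61/3] y:[49/2,63/2] z:[43/2,32] -> miss, prune
    N5 x:[22,71/3] y:[45/2,65/2] z:[23,65/2] -> hit [23,71/3], descend [9, 12]
      N9 x:[22,70/3] y:[30,65/2] z:[32,65/2] -> miss, prune
      N12 x:[23,71/3] y:[45/2,23] z:[23,49/2] -> hit [23,23] leaf, test {P6@t=23}

Visited [0, 2, 10, 3, 5, 9, 12]. Tests: 7 box, 1 leaf. Nearest: P6.

== RESULT ==
[0, 2, 10, 3, 5, 9, 12]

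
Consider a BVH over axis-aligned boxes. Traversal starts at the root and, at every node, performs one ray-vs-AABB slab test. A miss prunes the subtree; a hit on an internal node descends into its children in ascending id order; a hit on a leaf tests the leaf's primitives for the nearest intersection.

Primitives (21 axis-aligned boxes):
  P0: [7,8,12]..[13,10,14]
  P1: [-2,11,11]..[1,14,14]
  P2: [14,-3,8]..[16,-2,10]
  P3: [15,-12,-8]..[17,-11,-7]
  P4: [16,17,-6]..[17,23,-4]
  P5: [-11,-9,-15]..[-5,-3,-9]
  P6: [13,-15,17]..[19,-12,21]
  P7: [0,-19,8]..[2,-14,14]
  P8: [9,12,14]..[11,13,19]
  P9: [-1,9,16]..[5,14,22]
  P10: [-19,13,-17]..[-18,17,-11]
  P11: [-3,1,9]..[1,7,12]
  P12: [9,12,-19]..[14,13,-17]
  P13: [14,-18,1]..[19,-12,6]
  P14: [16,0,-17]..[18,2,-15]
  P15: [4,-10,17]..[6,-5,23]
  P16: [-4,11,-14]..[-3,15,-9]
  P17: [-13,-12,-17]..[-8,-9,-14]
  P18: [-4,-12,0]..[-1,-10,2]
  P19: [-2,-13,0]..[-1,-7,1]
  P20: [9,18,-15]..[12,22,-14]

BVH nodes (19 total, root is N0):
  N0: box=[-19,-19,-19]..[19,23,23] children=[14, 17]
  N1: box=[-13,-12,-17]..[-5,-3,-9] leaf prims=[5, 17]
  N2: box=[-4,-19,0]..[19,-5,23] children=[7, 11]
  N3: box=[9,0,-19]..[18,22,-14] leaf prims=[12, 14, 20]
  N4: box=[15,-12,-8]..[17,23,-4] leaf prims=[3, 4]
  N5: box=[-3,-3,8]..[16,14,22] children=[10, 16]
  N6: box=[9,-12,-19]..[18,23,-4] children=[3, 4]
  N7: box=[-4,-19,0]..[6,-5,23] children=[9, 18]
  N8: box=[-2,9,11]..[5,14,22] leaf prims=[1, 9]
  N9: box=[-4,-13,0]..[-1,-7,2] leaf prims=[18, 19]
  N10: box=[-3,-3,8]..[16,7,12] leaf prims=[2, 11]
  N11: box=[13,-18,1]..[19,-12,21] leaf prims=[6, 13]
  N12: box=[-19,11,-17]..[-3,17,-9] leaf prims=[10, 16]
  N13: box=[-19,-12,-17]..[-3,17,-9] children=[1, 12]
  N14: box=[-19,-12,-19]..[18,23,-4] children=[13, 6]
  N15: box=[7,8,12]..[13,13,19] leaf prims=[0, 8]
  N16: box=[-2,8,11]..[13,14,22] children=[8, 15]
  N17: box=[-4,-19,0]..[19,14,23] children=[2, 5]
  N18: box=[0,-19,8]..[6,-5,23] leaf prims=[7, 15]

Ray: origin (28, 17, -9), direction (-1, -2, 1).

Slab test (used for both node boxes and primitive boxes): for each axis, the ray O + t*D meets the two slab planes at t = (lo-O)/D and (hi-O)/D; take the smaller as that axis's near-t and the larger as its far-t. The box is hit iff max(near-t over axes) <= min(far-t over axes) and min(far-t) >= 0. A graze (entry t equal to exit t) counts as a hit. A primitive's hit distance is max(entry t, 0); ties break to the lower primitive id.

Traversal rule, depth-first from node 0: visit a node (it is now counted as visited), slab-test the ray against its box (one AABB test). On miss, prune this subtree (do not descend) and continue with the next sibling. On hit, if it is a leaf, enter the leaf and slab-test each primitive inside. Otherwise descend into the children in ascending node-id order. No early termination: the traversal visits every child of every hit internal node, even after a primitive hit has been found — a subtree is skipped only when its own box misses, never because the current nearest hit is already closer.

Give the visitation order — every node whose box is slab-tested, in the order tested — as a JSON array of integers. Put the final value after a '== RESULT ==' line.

Walk:
N0 x:[9,47] y:[-3,18] z:[-10,32] -> hit [9,18], descend [14, 17]
  N14 x:[10,47] y:[-3,29/2] z:[-10,5] -> miss, prune
  N17 x:[9,32] y:[3/2,18] z:[9,32] -> hit [9,18], descend [2, 5]
    N2 x:[9,32] y:[11,18] z:[9,32] -> hit [11,18], descend [7, 11]
      N7 x:[22,32] y:[11,18] z:[9,32] -> miss, prune
      N11 x:[9,15] y:[29/2,35/2] z:[10,30] -> hit [29/2,15] leaf, test {P6(miss), P13(miss)}
    N5 x:[12,31] y:[3/2,10] z:[17,31] -> miss, prune

Summary -> nodes [0, 14, 17, 2, 7, 11, 5]; box-tests=7; leaf-entries=1; first=miss

== RESULT ==
[0, 14, 17, 2, 7, 11, 5]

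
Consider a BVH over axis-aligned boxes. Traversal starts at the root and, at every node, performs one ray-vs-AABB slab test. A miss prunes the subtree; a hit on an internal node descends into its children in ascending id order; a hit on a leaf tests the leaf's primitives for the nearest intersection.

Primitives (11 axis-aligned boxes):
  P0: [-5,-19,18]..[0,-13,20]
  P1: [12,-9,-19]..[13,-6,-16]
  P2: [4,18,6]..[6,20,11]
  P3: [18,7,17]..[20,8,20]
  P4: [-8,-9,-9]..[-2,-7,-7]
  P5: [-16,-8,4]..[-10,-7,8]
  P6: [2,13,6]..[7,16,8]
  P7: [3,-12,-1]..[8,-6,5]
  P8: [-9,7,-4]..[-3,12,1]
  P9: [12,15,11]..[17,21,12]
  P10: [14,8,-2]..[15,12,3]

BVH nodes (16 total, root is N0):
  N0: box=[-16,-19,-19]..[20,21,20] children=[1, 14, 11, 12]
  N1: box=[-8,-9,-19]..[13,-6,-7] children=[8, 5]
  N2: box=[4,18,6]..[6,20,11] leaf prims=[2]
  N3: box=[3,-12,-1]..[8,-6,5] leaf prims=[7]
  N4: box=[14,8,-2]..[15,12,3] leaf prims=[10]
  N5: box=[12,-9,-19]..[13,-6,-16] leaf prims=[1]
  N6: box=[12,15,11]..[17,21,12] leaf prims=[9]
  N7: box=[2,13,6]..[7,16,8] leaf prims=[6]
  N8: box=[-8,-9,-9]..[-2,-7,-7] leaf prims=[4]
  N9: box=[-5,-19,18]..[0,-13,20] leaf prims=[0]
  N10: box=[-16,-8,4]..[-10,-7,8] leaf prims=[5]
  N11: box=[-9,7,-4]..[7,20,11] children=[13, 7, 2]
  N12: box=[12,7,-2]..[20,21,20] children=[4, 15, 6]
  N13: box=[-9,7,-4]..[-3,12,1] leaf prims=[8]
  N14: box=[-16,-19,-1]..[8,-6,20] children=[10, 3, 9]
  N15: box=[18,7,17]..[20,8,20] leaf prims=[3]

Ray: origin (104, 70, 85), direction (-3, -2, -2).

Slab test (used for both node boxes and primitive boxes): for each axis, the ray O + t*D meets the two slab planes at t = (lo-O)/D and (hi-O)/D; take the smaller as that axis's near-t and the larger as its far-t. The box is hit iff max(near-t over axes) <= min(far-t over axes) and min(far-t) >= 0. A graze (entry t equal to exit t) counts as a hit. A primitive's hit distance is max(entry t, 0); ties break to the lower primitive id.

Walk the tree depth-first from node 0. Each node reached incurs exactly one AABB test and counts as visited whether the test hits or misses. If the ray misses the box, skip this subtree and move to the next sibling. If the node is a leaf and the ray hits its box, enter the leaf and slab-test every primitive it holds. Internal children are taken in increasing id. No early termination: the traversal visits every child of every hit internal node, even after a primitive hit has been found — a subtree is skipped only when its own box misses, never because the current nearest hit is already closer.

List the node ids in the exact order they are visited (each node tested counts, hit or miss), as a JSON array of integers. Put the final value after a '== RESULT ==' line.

Traverse from the root:
N0 x:[28,40] y:[49/2,89/2] z:[65/2,52] -> hit [65/2,40], descend [1, 11, 12, 14]
  N1 x:[91/3,112/3] y:[38,79/2] z:[46,52] -> miss, prune
  N11 x:[97/3,113/3] y:[25,63/2] z:[37,89/2] -> miss, prune
  N12 x:[28,92/3] y:[49/2,63/2] z:[65/2,87/2] -> miss, prune
  N14 x:[32,40] y:[38,89/2] z:[65/2,43] -> hit [38,40], descend [3, 9, 10]
    N3 x:[32,101/3] y:[38,41] z:[40,43] -> miss, prune
    N9 x:[104/3,109/3] y:[83/2,89/2] z:[65/2,67/2] -> miss, prune
    N10 x:[38,40] y:[77/2,39] z:[77/2,81/2] -> hit [77/2,39] leaf, test {P5@t=77/2}

Visited [0, 1, 11, 12, 14, 3, 9, 10]. Tests: 8 box, 1 leaf. Nearest: P5.

== RESULT ==
[0, 1, 11, 12, 14, 3, 9, 10]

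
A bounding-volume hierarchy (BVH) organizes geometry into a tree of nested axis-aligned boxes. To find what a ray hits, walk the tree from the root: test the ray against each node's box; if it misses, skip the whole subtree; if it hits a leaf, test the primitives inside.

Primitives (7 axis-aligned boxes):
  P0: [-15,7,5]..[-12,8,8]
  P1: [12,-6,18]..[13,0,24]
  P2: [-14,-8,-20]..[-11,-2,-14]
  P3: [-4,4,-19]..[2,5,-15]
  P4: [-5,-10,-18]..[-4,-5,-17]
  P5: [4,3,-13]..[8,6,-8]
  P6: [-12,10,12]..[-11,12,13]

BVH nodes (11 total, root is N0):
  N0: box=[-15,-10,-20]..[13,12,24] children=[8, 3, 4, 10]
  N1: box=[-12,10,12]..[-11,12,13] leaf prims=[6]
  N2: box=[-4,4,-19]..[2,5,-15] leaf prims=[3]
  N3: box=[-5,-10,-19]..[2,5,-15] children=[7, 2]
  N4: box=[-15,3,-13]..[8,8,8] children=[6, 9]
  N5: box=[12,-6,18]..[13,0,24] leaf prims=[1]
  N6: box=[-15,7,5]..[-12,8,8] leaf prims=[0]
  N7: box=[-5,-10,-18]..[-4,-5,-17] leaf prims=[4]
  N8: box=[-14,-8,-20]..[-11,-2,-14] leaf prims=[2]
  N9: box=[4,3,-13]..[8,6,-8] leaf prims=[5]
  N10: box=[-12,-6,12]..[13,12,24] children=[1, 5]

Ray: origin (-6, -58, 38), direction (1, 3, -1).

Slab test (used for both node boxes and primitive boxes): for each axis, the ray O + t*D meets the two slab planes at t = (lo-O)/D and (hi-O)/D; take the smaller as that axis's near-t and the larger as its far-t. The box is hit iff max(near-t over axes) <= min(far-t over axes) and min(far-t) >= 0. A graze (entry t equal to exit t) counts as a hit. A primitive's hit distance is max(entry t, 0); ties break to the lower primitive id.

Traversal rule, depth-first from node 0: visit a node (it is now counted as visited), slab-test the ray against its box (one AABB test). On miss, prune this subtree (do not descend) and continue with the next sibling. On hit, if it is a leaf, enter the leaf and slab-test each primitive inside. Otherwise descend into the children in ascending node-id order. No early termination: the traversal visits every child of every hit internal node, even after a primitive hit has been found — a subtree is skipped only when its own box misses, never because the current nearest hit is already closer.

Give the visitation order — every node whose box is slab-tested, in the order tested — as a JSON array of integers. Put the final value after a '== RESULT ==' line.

Trace the traversal:
N0 x:[-9,19] y:[16,70/3] z:[14,58] -> hit [16,19], descend [3, 4, 8, 10]
  N3 x:[1,8] y:[16,21] z:[53,57] -> miss, prune
  N4 x:[-9,14] y:[61/3,22] z:[30,51] -> miss, prune
  N8 x:[-8,-5] y:[50/3,56/3] z:[52,58] -> miss, prune
  N10 x:[-6,19] y:[52/3,70/3] z:[14,26] -> hit [52/3,19], descend [1, 5]
    N1 x:[-6,-5] y:[68/3,70/3] z:[25,26] -> miss, prune
    N5 x:[18,19] y:[52/3,58/3] z:[14,20] -> hit [18,19] leaf, test {P1@t=18}

7 AABB tests over nodes [0, 3, 4, 8, 10, 1, 5]; 1 leaf entered; closest P1.

== RESULT ==
[0, 3, 4, 8, 10, 1, 5]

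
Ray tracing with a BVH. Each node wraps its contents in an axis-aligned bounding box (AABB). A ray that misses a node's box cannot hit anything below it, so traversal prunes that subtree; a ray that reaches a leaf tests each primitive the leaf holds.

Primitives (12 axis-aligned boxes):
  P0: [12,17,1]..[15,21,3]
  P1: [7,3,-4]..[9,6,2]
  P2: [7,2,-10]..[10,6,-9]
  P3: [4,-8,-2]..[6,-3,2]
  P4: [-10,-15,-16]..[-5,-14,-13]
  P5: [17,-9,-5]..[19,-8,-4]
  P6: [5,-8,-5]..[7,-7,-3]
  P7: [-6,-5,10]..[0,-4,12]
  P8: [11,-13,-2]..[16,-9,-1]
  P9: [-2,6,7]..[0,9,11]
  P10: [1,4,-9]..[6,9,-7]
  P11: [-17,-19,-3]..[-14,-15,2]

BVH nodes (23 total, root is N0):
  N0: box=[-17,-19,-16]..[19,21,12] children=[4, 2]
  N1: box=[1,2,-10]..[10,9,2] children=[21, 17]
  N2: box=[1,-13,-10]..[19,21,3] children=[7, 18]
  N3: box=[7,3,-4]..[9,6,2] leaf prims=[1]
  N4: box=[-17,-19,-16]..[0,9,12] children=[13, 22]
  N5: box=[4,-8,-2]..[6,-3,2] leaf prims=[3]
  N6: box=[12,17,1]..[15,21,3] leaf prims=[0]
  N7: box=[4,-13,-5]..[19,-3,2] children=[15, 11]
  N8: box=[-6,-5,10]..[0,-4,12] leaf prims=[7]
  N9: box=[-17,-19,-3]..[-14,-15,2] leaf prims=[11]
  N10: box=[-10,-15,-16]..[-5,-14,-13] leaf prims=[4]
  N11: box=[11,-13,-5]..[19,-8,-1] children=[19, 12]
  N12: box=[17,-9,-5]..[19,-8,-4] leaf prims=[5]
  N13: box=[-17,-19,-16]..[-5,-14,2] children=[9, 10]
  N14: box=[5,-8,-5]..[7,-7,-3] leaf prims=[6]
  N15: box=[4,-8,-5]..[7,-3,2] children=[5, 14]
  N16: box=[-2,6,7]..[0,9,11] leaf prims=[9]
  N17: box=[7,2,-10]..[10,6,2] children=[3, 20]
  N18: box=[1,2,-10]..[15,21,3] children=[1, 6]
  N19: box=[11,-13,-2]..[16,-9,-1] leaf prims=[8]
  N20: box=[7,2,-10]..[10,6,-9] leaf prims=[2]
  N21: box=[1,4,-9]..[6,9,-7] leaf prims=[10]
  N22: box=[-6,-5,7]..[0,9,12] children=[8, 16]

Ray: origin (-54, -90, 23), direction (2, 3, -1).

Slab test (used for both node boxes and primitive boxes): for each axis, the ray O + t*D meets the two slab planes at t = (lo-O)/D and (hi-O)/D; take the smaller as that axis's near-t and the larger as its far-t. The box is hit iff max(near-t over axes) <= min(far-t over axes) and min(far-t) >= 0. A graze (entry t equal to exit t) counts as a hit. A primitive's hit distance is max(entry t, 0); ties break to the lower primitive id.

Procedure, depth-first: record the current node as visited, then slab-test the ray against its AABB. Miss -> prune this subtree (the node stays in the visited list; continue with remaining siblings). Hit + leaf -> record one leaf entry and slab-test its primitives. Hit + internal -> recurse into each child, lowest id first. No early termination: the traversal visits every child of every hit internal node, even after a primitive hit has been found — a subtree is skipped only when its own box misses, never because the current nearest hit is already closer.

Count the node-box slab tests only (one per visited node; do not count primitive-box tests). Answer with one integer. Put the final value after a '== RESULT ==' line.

Traverse from the root:
N0 x:[37/2,73/2] y:[71/3,37] z:[11,39] -> hit [71/3,73/2], descend [2, 4]
  N2 x:[55/2,73/2] y:[77/3,37] z:[20,33] -> hit [55/2,33], descend [7, 18]
    N7 x:[29,73/2] y:[77/3,29] z:[21,28] -> miss, prune
    N18 x:[55/2,69/2] y:[92/3,37] z:[20,33] -> hit [92/3,33], descend [1, 6]
      N1 x:[55/2,32] y:[92/3,33] z:[21,33] -> hit [92/3,32], descend [17, 21]
        N17 x:[61/2,32] y:[92/3,32] z:[21,33] -> hit [92/3,32], descend [3, 20]
          N3 x:[61/2,63/2] y:[31,32] z:[21,27] -> miss, prune
          N20 x:[61/2,32] y:[92/3,32] z:[32,33] -> hit [32,32] leaf, test {P2@t=32}
        N21 x:[55/2,30] y:[94/3,33] z:[30,32] -> miss, prune
      N6 x:[33,69/2] y:[107/3,37] z:[20,22] -> miss, prune
  N4 x:[37/2,27] y:[71/3,33] z:[11,39] -> hit [71/3,27], descend [13, 22]
    N13 x:[37/2,49/2] y:[71/3,76/3] z:[21,39] -> hit [71/3,49/2], descend [9, 10]
      N9 x:[37/2,20] y:[71/3,25] z:[21,26] -> miss, prune
      N10 x:[22,49/2] y:[25,76/3] z:[36,39] -> miss, prune
    N22 x:[24,27] y:[85/3,33] z:[11,16] -> miss, prune

Summary -> nodes [0, 2, 7, 18, 1, 17, 3, 20, 21, 6, 4, 13, 9, 10, 22]; box-tests=15; leaf-entries=1; first=P2

== RESULT ==
15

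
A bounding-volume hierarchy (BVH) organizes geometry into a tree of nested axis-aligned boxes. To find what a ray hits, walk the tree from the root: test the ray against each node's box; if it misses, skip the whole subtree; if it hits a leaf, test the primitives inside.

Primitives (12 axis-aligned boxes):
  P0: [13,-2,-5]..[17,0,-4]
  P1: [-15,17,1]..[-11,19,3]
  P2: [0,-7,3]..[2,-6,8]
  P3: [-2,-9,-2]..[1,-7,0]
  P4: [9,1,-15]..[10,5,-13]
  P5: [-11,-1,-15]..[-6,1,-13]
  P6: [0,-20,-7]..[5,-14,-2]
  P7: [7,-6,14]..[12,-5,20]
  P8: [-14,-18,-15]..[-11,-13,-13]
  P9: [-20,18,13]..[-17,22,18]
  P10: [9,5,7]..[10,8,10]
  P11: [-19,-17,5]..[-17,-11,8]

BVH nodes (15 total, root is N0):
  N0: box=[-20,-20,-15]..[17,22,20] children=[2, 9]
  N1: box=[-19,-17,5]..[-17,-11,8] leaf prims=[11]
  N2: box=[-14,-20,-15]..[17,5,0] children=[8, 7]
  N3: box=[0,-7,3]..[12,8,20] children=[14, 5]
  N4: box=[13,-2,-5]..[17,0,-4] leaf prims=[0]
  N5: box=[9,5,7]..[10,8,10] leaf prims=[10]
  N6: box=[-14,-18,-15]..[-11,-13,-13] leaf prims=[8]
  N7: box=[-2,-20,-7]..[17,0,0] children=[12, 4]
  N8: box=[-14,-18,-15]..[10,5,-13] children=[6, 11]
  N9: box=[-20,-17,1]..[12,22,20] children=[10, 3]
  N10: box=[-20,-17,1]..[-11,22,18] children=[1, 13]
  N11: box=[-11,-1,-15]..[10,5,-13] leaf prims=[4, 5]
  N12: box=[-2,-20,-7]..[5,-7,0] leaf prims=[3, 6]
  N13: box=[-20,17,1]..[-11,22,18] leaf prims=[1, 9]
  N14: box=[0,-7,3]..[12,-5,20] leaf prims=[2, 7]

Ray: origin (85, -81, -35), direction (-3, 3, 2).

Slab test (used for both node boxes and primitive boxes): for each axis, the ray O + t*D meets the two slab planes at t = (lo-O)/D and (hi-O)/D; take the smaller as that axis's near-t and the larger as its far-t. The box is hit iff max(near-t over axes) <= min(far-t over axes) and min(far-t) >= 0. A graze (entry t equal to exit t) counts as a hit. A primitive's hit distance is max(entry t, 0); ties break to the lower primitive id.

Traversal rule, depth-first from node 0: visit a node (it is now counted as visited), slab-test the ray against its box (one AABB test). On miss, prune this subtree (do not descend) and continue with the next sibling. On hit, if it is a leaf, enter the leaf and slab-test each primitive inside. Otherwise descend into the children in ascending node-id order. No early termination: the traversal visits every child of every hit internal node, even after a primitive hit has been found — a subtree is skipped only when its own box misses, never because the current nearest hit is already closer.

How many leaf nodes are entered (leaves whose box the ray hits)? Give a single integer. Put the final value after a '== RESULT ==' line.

Walk:
N0 x:[68/3,35] y:[61/3,103/3] z:[10,55/2] -> hit [68/3,55/2], descend [2, 9]
  N2 x:[68/3,33] y:[61/3,86/3] z:[10,35/2] -> miss, prune
  N9 x:[73/3,35] y:[64/3,103/3] z:[18,55/2] -> hit [73/3,55/2], descend [3, 10]
    N3 x:[73/3,85/3] y:[74/3,89/3] z:[19,55/2] -> hit [74/3,55/2], descend [5, 14]
      N5 x:[25,76/3] y:[86/3,89/3] z:[21,45/2] -> miss, prune
      N14 x:[73/3,85/3] y:[74/3,76/3] z:[19,55/2] -> hit [74/3,76/3] leaf, test {P2(miss), P7@t=25}
    N10 x:[32,35] y:[64/3,103/3] z:[18,53/2] -> miss, prune

7 AABB tests over nodes [0, 2, 9, 3, 5, 14, 10]; 1 leaf entered; closest P7.

== RESULT ==
1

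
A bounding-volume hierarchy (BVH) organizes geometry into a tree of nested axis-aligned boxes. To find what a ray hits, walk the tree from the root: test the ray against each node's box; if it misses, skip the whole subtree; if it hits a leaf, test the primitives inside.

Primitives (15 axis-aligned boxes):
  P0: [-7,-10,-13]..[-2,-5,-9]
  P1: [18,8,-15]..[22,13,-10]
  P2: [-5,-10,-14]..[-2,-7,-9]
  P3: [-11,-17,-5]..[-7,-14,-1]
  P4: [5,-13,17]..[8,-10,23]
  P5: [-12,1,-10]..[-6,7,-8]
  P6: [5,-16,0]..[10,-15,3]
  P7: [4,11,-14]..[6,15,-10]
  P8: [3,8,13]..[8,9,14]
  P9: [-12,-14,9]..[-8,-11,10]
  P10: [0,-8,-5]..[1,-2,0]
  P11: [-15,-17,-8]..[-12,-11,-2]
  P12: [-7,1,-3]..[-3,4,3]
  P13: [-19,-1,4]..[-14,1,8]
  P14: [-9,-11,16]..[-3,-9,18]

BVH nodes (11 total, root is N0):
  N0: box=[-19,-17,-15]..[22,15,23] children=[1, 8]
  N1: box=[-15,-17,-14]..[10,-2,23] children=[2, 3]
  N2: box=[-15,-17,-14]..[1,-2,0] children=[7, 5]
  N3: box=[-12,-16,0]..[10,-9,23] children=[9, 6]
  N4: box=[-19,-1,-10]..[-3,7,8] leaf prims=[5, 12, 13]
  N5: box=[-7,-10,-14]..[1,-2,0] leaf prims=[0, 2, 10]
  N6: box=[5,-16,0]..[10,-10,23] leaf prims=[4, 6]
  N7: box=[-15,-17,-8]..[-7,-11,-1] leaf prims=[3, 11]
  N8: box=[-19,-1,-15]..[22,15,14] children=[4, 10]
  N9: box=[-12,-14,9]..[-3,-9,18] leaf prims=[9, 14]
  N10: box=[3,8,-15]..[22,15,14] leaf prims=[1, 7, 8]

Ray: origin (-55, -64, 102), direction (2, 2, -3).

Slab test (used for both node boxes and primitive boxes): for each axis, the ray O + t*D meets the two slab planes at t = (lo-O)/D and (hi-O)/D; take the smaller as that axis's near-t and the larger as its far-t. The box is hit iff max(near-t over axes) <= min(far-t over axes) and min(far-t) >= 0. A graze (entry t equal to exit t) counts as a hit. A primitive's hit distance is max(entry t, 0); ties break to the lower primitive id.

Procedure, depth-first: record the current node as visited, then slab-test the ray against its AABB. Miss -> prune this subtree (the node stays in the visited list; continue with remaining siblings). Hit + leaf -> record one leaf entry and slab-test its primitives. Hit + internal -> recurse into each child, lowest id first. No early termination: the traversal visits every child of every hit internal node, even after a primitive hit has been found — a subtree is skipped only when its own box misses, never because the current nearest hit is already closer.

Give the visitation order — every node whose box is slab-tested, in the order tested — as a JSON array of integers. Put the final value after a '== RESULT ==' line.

Trace the traversal:
N0 x:[18,77/2] y:[47/2,79/2] z:[79/3,39] -> hit [79/3,77/2], descend [1, 8]
  N1 x:[20,65/2] y:[47/2,31] z:[79/3,116/3] -> hit [79/3,31], descend [2, 3]
    N2 x:[20,28] y:[47/2,31] z:[34,116/3] -> miss, prune
    N3 x:[43/2,65/2] y:[24,55/2] z:[79/3,34] -> hit [79/3,55/2], descend [6, 9]
      N6 x:[30,65/2] y:[24,27] z:[79/3,34] -> miss, prune
      N9 x:[43/2,26] y:[25,55/2] z:[28,31] -> miss, prune
  N8 x:[18,77/2] y:[63/2,79/2] z:[88/3,39] -> hit [63/2,77/2], descend [4, 10]
    N4 x:[18,26] y:[63/2,71/2] z:[94/3,112/3] -> miss, prune
    N10 x:[29,77/2] y:[36,79/2] z:[88/3,39] -> hit [36,77/2] leaf, test {P1@t=112/3, P7(miss), P8(miss)}

Summary -> nodes [0, 1, 2, 3, 6, 9, 8, 4, 10]; box-tests=9; leaf-entries=1; first=P1

== RESULT ==
[0, 1, 2, 3, 6, 9, 8, 4, 10]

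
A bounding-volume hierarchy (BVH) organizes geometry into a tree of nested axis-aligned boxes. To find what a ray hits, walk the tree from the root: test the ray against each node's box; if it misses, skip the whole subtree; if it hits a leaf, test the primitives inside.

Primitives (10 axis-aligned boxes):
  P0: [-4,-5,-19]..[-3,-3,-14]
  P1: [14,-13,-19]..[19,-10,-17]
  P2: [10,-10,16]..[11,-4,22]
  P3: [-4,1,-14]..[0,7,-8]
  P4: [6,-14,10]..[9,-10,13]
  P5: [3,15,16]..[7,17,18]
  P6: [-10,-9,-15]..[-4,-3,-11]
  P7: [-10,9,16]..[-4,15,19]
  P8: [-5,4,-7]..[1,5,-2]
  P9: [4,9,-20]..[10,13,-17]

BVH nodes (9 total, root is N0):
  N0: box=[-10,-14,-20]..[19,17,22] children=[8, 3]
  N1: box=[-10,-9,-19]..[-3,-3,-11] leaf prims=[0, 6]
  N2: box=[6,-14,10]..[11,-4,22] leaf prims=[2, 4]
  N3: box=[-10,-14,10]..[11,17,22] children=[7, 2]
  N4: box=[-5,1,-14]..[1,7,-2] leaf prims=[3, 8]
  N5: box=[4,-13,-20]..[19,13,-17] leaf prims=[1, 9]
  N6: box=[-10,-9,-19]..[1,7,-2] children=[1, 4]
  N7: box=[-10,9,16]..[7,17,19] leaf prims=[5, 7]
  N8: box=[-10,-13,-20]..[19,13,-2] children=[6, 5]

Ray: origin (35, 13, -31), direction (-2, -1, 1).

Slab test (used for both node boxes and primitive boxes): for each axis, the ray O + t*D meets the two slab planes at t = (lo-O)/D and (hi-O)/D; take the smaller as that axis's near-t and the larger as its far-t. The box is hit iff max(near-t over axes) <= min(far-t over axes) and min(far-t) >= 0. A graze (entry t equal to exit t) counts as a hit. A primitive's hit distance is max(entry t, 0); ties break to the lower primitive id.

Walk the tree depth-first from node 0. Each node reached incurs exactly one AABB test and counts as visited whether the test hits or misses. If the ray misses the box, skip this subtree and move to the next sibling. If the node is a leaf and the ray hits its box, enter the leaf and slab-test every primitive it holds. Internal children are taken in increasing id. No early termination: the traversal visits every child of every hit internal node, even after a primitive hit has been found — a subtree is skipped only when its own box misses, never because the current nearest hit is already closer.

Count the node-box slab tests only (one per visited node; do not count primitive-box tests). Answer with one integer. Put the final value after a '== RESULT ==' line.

Walk:
N0 x:[8,45/2] y:[-4,27] z:[11,53] -> hit [11,45/2], descend [3, 8]
  N3 x:[12,45/2] y:[-4,27] z:[41,53] -> miss, prune
  N8 x:[8,45/2] y:[0,26] z:[11,29] -> hit [11,45/2], descend [5, 6]
    N5 x:[8,31/2] y:[0,26] z:[11,14] -> hit [11,14] leaf, test {P1(miss), P9(miss)}
    N6 x:[17,45/2] y:[6,22] z:[12,29] -> hit [17,22], descend [1, 4]
      N1 x:[19,45/2] y:[16,22] z:[12,20] -> hit [19,20] leaf, test {P0(miss), P6@t=39/2}
      N4 x:[17,20] y:[6,12] z:[17,29] -> miss, prune

Visited [0, 3, 8, 5, 6, 1, 4]. Tests: 7 box, 2 leaf. Nearest: P6.

== RESULT ==
7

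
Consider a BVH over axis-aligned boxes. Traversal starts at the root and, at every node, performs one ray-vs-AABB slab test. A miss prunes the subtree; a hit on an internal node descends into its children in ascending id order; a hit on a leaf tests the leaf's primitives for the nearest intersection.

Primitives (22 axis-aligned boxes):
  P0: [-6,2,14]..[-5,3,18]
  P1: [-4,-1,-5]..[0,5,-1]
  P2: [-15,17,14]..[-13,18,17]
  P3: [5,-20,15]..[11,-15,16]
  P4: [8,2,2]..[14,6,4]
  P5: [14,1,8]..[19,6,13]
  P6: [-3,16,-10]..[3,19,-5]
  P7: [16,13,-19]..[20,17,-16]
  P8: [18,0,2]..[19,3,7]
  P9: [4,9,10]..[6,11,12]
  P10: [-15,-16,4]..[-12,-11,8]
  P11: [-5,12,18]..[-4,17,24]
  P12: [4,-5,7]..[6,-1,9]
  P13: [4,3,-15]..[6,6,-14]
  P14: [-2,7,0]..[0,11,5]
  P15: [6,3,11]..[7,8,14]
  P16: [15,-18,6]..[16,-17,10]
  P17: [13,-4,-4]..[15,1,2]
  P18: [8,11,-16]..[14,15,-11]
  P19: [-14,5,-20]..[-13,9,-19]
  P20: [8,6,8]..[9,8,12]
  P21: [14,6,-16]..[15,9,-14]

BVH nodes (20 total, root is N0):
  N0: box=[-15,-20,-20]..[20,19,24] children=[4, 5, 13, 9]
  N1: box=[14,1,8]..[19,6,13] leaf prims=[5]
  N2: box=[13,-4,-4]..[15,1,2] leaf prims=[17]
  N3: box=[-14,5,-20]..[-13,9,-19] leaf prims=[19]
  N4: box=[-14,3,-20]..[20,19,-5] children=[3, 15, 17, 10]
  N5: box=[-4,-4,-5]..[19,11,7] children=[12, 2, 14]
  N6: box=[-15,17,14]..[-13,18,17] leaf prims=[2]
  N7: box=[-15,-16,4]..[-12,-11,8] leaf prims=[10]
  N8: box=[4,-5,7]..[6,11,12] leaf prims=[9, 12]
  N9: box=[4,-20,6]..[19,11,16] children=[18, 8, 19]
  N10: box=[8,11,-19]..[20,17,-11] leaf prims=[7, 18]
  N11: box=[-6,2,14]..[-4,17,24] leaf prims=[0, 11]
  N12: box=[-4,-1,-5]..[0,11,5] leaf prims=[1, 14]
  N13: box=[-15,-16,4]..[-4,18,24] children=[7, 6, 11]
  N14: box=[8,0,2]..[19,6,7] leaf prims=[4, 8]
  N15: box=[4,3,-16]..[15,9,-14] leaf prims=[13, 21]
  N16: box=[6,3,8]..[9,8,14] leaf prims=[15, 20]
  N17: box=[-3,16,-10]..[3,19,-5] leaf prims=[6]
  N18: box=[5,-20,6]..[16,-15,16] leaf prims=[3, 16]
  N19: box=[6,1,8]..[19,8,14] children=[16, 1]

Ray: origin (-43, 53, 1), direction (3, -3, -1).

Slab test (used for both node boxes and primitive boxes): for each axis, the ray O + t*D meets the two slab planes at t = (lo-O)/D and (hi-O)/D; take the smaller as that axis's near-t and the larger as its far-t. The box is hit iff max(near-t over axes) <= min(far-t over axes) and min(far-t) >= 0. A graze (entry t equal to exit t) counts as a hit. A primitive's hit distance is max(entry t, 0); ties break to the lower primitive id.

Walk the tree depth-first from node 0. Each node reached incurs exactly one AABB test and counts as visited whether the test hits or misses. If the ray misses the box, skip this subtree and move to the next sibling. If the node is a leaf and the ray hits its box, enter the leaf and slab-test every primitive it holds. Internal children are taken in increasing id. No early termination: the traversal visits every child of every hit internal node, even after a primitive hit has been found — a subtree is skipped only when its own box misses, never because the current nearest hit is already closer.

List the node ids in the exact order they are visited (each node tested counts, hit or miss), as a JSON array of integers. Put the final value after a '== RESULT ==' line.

Walk:
N0 x:[28/3,21] y:[34/3,73/3] z:[-23,21] -> hit [34/3,21], descend [4, 5, 9, 13]
  N4 x:[29/3,21] y:[34/3,50/3] z:[6,21] -> hit [34/3,50/3], descend [3, 10, 15, 17]
    N3 x:[29/3,10] y:[44/3,16] z:[20,21] -> miss, prune
    N10 x:[17,21] y:[12,14] z:[12,20] -> miss, prune
    N15 x:[47/3,58/3] y:[44/3,50/3] z:[15,17] -> hit [47/3,50/3] leaf, test {P13@t=47/3, P21(miss)}
    N17 x:[40/3,46/3] y:[34/3,37/3] z:[6,11] -> miss, prune
  N5 x:[13,62/3] y:[14,19] z:[-6,6] -> miss, prune
  N9 x:[47/3,62/3] y:[14,73/3] z:[-15,-5] -> miss, prune
  N13 x:[28/3,13] y:[35/3,23] z:[-23,-3] -> miss, prune

order=[0, 4, 3, 10, 15, 17, 5, 9, 13]  |boxes|=9  |leaves|=1  hit=P13

== RESULT ==
[0, 4, 3, 10, 15, 17, 5, 9, 13]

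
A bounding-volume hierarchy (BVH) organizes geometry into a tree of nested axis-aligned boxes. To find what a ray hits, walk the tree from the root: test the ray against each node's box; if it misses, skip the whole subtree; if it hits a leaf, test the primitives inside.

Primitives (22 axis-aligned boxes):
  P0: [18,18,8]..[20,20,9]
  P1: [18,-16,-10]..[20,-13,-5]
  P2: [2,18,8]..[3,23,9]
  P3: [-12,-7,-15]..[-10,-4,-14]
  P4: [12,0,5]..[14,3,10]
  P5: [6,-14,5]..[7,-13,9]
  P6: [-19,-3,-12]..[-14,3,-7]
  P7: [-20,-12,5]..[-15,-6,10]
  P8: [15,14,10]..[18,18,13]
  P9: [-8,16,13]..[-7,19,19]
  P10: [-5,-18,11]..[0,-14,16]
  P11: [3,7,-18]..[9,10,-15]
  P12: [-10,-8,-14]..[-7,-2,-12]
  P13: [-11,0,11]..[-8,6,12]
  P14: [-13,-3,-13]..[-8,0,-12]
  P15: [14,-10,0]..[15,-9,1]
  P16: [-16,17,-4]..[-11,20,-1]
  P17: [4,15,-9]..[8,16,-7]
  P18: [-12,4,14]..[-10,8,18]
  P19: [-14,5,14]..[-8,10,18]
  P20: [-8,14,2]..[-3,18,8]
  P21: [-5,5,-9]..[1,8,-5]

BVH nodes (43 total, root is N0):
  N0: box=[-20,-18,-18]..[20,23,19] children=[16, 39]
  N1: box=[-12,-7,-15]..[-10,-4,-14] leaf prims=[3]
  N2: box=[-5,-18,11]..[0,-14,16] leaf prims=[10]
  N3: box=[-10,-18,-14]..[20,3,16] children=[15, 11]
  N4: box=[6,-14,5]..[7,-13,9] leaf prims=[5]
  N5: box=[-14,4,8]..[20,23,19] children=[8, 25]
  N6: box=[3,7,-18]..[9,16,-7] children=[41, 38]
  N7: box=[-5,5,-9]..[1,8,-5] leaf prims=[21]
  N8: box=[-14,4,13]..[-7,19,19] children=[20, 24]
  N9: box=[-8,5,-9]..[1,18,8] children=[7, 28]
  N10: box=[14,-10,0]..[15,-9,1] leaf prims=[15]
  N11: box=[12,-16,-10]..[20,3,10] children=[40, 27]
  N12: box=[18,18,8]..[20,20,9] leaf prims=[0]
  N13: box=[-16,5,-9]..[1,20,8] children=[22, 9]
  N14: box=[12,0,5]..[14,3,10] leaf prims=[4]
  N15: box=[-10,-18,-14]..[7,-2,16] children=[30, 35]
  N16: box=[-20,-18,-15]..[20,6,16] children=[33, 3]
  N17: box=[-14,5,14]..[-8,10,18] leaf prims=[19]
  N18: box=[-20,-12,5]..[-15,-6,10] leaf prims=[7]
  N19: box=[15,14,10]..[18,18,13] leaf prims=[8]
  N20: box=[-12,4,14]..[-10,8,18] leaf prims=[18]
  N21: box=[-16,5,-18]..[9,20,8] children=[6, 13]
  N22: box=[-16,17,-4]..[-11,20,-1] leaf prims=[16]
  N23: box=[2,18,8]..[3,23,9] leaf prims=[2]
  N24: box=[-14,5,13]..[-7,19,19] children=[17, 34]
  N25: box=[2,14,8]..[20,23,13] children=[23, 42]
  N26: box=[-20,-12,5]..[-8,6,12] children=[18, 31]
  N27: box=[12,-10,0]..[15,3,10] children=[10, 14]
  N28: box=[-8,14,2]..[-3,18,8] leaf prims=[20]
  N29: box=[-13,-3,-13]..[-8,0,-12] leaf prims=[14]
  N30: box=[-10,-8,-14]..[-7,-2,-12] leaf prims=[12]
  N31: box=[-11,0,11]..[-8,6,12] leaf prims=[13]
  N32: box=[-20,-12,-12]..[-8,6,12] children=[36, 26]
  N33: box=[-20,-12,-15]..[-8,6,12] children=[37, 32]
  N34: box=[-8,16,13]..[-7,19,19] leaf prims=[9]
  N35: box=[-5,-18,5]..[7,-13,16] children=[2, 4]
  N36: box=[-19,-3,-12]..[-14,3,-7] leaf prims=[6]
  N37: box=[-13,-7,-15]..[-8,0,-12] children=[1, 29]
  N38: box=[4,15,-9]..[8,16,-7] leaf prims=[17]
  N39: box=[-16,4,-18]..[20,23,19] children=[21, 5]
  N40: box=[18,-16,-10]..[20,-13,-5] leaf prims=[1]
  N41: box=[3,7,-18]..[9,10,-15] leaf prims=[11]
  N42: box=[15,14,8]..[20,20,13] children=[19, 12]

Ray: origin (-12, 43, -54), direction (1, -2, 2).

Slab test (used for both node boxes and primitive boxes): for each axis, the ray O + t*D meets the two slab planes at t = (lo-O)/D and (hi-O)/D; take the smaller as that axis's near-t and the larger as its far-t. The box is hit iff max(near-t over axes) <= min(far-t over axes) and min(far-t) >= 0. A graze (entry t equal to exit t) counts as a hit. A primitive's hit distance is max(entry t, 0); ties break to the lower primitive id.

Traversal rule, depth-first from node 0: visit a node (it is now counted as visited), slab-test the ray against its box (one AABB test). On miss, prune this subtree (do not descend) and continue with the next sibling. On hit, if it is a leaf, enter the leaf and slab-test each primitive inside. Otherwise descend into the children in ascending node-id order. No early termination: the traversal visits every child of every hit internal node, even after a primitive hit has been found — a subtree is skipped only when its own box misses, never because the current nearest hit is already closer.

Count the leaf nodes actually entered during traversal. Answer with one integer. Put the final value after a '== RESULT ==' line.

Traverse from the root:
N0 x:[-8,32] y:[10,61/2] z:[18,73/2] -> hit [18,61/2], descend [16, 39]
  N16 x:[-8,32] y:[37/2,61/2] z:[39/2,35] -> hit [39/2,61/2], descend [3, 33]
    N3 x:[2,32] y:[20,61/2] z:[20,35] -> hit [20,61/2], descend [11, 15]
      N11 x:[24,32] y:[20,59/2] z:[22,32] -> hit [24,59/2], descend [27, 40]
        N27 x:[24,27] y:[20,53/2] z:[27,32] -> miss, prune
        N40 x:[30,32] y:[28,59/2] z:[22,49/2] -> miss, prune
      N15 x:[2,19] y:[45/2,61/2] z:[20,35] -> miss, prune
    N33 x:[-8,4] y:[37/2,55/2] z:[39/2,33] -> miss, prune
  N39 x:[-4,32] y:[10,39/2] z:[18,73/2] -> hit [18,39/2], descend [5, 21]
    N5 x:[-2,32] y:[10,39/2] z:[31,73/2] -> miss, prune
    N21 x:[-4,21] y:[23/2,19] z:[18,31] -> hit [18,19], descend [6, 13]
      N6 x:[15,21] y:[27/2,18] z:[18,47/2] -> hit [18,18], descend [38, 41]
        N38 x:[16,20] y:[27/2,14] z:[45/2,47/2] -> miss, prune
        N41 x:[15,21] y:[33/2,18] z:[18,39/2] -> hit [18,18] leaf, test {P11@t=18}
      N13 x:[-4,13] y:[23/2,19] z:[45/2,31] -> miss, prune

Visited [0, 16, 3, 11, 27, 40, 15, 33, 39, 5, 21, 6, 38, 41, 13]. Tests: 15 box, 1 leaf. Nearest: P11.

== RESULT ==
1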